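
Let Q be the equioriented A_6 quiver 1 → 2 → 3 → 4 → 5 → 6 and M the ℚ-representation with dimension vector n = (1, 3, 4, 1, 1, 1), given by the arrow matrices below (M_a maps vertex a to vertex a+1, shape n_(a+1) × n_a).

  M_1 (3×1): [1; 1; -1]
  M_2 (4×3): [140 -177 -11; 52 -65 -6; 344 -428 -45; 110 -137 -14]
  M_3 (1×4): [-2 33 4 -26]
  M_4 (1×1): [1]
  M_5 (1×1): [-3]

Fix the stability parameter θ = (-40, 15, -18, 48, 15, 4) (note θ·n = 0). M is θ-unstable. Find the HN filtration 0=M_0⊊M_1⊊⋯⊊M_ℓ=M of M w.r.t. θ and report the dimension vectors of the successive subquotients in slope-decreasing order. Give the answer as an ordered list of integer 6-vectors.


Via rank(M_{q-1}∘⋯∘M_p): M ≅ I[1,6], I[2,3]^2, I[3,3].
μ_θ-semistable layers: μ^(1)=67/3; μ^(2)=-3/2; μ^(3)=-18; μ^(4)=-40

((0, 0, 0, 1, 1, 1); (0, 3, 3, 0, 0, 0); (0, 0, 1, 0, 0, 0); (1, 0, 0, 0, 0, 0))


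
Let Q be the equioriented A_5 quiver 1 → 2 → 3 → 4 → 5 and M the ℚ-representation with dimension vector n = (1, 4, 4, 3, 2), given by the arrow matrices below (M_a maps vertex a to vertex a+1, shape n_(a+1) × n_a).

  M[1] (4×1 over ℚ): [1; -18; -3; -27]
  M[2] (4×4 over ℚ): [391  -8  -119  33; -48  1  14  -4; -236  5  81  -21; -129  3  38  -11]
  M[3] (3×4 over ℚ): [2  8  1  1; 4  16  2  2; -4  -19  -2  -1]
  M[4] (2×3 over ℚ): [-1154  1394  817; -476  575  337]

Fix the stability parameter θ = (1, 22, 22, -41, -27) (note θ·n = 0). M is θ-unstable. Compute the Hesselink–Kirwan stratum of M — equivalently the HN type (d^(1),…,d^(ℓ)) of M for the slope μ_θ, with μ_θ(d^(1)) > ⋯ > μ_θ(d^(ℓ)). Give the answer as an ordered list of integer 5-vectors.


Barcode: M ≅ I[1,3], I[2,3], I[2,4], I[2,5], I[4,5]. HN layers by μ_θ (5 steps, strictly decreasing):
  μ^(1)=22; μ^(2)=1; μ^(3)=-6; μ^(4)=-27; μ^(5)=-41

((0, 2, 2, 0, 0); (1, 1, 1, 1, 0); (0, 1, 1, 1, 1); (0, 0, 0, 0, 1); (0, 0, 0, 1, 0))


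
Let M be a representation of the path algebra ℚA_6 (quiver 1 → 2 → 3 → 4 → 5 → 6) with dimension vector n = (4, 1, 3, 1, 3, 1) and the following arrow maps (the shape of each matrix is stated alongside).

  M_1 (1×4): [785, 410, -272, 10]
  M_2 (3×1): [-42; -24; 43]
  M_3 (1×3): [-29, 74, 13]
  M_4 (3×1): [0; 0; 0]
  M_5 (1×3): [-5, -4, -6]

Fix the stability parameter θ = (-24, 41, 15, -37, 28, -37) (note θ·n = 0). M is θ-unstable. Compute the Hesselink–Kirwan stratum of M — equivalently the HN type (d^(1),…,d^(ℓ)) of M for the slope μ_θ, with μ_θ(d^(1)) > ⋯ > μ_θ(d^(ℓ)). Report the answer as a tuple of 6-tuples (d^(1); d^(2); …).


Via rank(M_{q-1}∘⋯∘M_p): M ≅ I[1,1]^3, I[1,4], I[3,3]^2, I[5,5]^2, I[5,6].
μ_θ-semistable layers: μ^(1)=28; μ^(2)=15; μ^(3)=19/3; μ^(4)=-9/2; μ^(5)=-24

((0, 0, 0, 0, 2, 0); (0, 0, 2, 0, 0, 0); (0, 1, 1, 1, 0, 0); (0, 0, 0, 0, 1, 1); (4, 0, 0, 0, 0, 0))


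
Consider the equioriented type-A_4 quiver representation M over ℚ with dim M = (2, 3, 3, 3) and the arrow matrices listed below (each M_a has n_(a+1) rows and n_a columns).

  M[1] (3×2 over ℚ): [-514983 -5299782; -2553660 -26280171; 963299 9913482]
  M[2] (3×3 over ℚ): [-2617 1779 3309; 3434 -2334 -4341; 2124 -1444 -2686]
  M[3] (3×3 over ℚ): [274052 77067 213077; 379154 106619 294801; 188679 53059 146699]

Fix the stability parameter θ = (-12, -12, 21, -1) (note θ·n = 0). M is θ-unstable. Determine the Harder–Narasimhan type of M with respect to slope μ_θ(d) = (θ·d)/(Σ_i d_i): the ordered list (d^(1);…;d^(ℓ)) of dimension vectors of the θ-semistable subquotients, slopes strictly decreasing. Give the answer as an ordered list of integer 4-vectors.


Via rank(M_{q-1}∘⋯∘M_p): M ≅ I[1,4]^2, I[2,2], I[3,3], I[4,4].
μ_θ-semistable layers: μ^(1)=21; μ^(2)=10; μ^(3)=-1; μ^(4)=-12

((0, 0, 1, 0); (0, 0, 2, 2); (0, 0, 0, 1); (2, 3, 0, 0))


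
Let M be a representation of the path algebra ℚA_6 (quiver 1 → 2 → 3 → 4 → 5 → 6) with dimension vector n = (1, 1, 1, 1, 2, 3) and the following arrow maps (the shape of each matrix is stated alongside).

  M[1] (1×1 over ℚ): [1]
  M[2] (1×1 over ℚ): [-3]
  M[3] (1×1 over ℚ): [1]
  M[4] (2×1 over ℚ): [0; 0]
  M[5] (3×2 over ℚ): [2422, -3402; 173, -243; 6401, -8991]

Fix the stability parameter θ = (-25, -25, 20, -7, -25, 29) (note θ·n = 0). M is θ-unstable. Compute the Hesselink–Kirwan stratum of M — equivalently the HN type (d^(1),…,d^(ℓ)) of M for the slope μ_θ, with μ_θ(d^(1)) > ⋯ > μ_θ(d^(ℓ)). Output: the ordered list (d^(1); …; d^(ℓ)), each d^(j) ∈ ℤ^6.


Barcode: M ≅ I[1,4], I[5,5], I[5,6], I[6,6]^2. HN layers by μ_θ (3 steps, strictly decreasing):
  μ^(1)=29; μ^(2)=13/2; μ^(3)=-25

((0, 0, 0, 0, 0, 3); (0, 0, 1, 1, 0, 0); (1, 1, 0, 0, 2, 0))


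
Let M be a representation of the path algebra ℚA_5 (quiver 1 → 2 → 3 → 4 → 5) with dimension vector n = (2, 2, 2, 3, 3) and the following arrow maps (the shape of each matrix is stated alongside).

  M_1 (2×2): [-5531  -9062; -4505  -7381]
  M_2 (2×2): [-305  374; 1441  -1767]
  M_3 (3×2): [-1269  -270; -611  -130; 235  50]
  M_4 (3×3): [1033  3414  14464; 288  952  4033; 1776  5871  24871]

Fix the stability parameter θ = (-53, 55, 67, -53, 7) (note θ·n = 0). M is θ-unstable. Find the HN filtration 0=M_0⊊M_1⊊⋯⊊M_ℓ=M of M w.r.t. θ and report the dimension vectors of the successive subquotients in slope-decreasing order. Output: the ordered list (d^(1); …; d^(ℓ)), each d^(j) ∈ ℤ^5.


Interval decomposition of M: I[1,3], I[1,5], I[4,5]^2.
HN type (ℓ=5): μ^(1)=67; μ^(2)=55; μ^(3)=19; μ^(4)=7; μ^(5)=-53

((0, 0, 1, 0, 0); (0, 1, 0, 0, 0); (0, 1, 1, 1, 1); (0, 0, 0, 0, 2); (2, 0, 0, 2, 0))


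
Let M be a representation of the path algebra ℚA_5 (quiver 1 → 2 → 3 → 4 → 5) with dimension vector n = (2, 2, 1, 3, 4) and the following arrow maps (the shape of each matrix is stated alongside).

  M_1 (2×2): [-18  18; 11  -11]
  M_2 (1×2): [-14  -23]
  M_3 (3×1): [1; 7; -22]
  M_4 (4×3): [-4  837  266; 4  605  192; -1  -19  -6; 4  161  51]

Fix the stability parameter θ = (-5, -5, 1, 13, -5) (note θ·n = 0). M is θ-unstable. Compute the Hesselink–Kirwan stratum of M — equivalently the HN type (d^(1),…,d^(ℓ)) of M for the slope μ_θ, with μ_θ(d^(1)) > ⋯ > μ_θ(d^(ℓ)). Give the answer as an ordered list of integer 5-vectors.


Via rank(M_{q-1}∘⋯∘M_p): M ≅ I[1,1], I[1,5], I[2,2], I[4,5]^2, I[5,5].
μ_θ-semistable layers: μ^(1)=4; μ^(2)=1; μ^(3)=-5

((0, 0, 0, 3, 3); (0, 0, 1, 0, 0); (2, 2, 0, 0, 1))


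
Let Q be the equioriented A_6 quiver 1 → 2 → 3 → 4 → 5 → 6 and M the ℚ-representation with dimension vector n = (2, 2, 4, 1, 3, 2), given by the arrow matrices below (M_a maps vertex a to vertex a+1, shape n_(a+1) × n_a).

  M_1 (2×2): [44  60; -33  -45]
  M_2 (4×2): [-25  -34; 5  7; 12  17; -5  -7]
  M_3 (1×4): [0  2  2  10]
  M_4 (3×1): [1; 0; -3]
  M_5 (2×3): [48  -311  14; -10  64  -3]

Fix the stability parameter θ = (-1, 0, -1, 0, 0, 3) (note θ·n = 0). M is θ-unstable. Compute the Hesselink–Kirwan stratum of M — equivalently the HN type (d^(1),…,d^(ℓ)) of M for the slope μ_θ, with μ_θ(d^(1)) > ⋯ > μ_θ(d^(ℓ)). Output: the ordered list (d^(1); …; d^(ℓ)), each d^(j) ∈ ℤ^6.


Via rank(M_{q-1}∘⋯∘M_p): M ≅ I[1,1], I[1,6], I[2,3], I[3,3]^2, I[5,5], I[5,6].
μ_θ-semistable layers: μ^(1)=3; μ^(2)=0; μ^(3)=-1/2; μ^(4)=-1

((0, 0, 0, 0, 0, 2); (0, 0, 0, 1, 3, 0); (0, 2, 2, 0, 0, 0); (2, 0, 2, 0, 0, 0))


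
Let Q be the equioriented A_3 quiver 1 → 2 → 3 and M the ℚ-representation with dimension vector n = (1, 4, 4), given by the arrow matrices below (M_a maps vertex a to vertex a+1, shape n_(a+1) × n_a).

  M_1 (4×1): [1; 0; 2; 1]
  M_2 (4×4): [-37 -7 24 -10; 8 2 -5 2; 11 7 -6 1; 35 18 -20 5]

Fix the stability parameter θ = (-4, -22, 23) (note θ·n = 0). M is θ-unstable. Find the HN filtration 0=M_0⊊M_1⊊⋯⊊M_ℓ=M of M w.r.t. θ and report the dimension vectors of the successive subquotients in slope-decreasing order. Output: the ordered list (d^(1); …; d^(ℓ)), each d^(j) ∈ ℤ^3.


Interval decomposition of M: I[1,3], I[2,3]^3.
HN type (ℓ=3): μ^(1)=23; μ^(2)=-13; μ^(3)=-22

((0, 0, 4); (1, 1, 0); (0, 3, 0))


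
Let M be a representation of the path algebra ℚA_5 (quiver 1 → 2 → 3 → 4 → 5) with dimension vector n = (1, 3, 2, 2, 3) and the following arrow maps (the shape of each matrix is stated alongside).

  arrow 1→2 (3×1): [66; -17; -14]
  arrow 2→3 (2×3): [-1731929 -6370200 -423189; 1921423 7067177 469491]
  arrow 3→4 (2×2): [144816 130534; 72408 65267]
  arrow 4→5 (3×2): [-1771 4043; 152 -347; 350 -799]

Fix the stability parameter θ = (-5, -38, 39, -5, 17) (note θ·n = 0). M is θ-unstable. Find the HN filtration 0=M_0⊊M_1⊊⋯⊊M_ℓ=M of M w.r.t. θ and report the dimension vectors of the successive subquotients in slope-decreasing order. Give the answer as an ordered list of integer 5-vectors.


Via rank(M_{q-1}∘⋯∘M_p): M ≅ I[1,5], I[2,2], I[2,3], I[4,5], I[5,5].
μ_θ-semistable layers: μ^(1)=39; μ^(2)=17; μ^(3)=-5; μ^(4)=-43/2; μ^(5)=-38

((0, 0, 1, 0, 0); (0, 0, 1, 1, 3); (0, 0, 0, 1, 0); (1, 1, 0, 0, 0); (0, 2, 0, 0, 0))


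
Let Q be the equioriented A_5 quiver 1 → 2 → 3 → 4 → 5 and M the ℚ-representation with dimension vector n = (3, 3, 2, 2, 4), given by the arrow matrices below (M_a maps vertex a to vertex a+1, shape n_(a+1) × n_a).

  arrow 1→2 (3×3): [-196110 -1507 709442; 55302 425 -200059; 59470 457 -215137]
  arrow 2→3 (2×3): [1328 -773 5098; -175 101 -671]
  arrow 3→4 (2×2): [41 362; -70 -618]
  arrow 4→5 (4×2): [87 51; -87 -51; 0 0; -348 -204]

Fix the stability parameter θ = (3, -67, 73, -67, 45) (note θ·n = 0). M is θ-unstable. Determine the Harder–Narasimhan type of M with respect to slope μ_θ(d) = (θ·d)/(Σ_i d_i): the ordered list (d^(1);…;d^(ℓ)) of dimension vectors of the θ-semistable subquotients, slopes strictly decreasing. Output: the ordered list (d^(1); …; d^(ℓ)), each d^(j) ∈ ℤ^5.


Interval decomposition of M: I[1,1], I[1,4], I[1,5], I[2,2], I[5,5]^3.
HN type (ℓ=4): μ^(1)=45; μ^(2)=3; μ^(3)=-32; μ^(4)=-67

((0, 0, 0, 0, 4); (1, 0, 2, 2, 0); (2, 2, 0, 0, 0); (0, 1, 0, 0, 0))


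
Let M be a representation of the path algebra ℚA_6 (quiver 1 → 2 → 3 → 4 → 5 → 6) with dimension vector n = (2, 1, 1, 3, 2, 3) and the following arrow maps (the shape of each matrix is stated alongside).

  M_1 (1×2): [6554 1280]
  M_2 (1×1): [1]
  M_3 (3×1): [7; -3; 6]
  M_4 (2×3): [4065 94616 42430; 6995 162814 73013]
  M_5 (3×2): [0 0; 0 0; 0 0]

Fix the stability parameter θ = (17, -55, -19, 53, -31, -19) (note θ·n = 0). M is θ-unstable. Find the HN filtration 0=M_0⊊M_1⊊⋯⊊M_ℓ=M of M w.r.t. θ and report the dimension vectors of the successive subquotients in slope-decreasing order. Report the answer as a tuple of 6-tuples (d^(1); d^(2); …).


Interval decomposition of M: I[1,1], I[1,5], I[4,4], I[4,5], I[6,6]^3.
HN type (ℓ=4): μ^(1)=53; μ^(2)=17; μ^(3)=11; μ^(4)=-19

((0, 0, 0, 1, 0, 0); (1, 0, 0, 0, 0, 0); (0, 0, 0, 2, 2, 0); (1, 1, 1, 0, 0, 3))


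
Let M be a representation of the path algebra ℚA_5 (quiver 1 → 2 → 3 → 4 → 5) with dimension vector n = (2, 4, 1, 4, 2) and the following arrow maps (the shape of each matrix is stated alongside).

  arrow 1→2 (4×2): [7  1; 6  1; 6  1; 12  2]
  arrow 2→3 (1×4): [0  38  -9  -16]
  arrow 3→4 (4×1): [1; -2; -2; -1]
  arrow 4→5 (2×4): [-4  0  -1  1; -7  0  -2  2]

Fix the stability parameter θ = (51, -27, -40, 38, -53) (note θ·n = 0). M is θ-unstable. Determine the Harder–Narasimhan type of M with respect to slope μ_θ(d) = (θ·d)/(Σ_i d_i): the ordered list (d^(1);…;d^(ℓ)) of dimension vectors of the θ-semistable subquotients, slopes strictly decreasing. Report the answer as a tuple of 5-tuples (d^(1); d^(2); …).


Interval decomposition of M: I[1,2], I[1,5], I[2,2]^2, I[4,4]^2, I[4,5].
HN type (ℓ=5): μ^(1)=38; μ^(2)=12; μ^(3)=-31/5; μ^(4)=-15/2; μ^(5)=-27

((0, 0, 0, 2, 0); (1, 1, 0, 0, 0); (1, 1, 1, 1, 1); (0, 0, 0, 1, 1); (0, 2, 0, 0, 0))


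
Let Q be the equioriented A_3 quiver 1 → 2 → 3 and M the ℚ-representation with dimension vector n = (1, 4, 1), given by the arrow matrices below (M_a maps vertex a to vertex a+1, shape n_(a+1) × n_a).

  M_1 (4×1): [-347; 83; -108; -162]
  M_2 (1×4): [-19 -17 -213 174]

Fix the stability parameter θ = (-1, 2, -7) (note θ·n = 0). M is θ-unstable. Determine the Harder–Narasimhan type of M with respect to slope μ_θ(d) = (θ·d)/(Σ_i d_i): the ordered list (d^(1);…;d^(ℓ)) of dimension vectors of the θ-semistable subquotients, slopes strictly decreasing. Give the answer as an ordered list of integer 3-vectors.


Barcode: M ≅ I[1,3], I[2,2]^3. HN layers by μ_θ (2 steps, strictly decreasing):
  μ^(1)=2; μ^(2)=-2

((0, 3, 0); (1, 1, 1))


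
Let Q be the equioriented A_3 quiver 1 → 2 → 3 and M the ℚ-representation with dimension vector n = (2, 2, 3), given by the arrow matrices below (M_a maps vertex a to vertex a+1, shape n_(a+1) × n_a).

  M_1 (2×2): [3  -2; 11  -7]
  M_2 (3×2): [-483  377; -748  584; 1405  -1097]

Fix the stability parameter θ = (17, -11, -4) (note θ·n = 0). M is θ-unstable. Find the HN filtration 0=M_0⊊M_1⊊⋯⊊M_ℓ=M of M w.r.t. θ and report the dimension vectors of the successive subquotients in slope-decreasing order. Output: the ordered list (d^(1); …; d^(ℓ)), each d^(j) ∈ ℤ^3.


Barcode: M ≅ I[1,3]^2, I[3,3]. HN layers by μ_θ (2 steps, strictly decreasing):
  μ^(1)=2/3; μ^(2)=-4

((2, 2, 2); (0, 0, 1))


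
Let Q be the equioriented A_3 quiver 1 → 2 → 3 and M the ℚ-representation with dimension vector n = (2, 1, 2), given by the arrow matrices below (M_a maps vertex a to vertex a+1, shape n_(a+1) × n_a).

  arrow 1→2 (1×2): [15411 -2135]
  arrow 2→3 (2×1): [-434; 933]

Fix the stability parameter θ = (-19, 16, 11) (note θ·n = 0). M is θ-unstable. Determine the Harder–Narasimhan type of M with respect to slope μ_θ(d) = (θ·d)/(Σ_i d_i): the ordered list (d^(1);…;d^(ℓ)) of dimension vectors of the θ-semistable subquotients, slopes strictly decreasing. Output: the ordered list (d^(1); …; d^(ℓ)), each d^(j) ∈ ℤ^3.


Barcode: M ≅ I[1,1], I[1,3], I[3,3]. HN layers by μ_θ (3 steps, strictly decreasing):
  μ^(1)=27/2; μ^(2)=11; μ^(3)=-19

((0, 1, 1); (0, 0, 1); (2, 0, 0))


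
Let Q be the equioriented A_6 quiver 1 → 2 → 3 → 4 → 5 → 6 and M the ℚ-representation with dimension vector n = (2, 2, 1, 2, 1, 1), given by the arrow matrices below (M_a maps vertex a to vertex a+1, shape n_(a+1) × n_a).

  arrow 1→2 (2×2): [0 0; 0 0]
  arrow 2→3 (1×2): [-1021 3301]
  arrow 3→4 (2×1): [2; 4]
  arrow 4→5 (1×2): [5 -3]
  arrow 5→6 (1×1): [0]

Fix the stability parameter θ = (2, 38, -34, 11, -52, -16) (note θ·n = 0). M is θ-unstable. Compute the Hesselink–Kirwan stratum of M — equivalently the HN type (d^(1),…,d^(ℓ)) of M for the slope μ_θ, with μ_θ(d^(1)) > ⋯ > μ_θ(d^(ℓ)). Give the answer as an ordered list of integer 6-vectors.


Interval decomposition of M: I[1,1]^2, I[2,2], I[2,5], I[4,4], I[6,6].
HN type (ℓ=5): μ^(1)=38; μ^(2)=11; μ^(3)=2; μ^(4)=-37/4; μ^(5)=-16

((0, 1, 0, 0, 0, 0); (0, 0, 0, 1, 0, 0); (2, 0, 0, 0, 0, 0); (0, 1, 1, 1, 1, 0); (0, 0, 0, 0, 0, 1))


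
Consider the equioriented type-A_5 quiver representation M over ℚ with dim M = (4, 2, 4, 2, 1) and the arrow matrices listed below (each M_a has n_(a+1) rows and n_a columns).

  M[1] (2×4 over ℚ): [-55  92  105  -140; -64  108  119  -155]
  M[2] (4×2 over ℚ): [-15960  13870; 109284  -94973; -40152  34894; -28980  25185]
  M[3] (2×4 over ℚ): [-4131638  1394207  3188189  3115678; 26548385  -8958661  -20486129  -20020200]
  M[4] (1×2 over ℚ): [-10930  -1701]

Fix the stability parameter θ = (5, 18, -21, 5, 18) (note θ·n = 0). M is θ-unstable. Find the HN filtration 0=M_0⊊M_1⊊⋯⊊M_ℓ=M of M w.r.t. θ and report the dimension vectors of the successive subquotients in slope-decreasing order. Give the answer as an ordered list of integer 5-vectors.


Barcode: M ≅ I[1,1]^2, I[1,2], I[1,5], I[3,3]^2, I[3,4]. HN layers by μ_θ (4 steps, strictly decreasing):
  μ^(1)=18; μ^(2)=5; μ^(3)=2/3; μ^(4)=-21

((0, 1, 0, 0, 1); (3, 0, 0, 2, 0); (1, 1, 1, 0, 0); (0, 0, 3, 0, 0))


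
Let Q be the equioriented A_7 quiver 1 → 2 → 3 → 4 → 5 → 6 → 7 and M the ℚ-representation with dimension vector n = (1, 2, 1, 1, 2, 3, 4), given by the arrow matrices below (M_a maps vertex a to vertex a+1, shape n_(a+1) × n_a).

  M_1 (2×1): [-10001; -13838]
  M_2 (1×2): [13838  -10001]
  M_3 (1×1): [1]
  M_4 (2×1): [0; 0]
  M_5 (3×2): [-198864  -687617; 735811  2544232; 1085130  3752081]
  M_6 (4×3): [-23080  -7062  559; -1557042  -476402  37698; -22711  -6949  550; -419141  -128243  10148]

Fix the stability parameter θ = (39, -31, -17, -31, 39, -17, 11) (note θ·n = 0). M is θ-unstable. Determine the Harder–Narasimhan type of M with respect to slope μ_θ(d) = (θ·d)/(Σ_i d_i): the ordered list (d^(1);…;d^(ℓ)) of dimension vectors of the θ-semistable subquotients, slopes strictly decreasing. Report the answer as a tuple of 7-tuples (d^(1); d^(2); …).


Via rank(M_{q-1}∘⋯∘M_p): M ≅ I[1,2], I[2,4], I[5,7]^2, I[6,6], I[7,7]^2.
μ_θ-semistable layers: μ^(1)=11; μ^(2)=4; μ^(3)=-17; μ^(4)=-24; μ^(5)=-31

((0, 0, 0, 0, 2, 2, 4); (1, 1, 0, 0, 0, 0, 0); (0, 0, 0, 0, 0, 1, 0); (0, 0, 1, 1, 0, 0, 0); (0, 1, 0, 0, 0, 0, 0))


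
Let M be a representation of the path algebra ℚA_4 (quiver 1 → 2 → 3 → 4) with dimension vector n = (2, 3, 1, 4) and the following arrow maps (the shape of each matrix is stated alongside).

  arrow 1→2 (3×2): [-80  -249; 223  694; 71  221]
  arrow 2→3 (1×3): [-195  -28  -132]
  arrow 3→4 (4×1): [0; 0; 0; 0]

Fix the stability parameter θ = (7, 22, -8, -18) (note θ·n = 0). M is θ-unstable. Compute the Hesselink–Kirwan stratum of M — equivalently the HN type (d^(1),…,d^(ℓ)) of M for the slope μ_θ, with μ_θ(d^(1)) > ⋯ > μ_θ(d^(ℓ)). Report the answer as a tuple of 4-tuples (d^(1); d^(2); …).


Via rank(M_{q-1}∘⋯∘M_p): M ≅ I[1,2], I[1,3], I[2,2], I[4,4]^4.
μ_θ-semistable layers: μ^(1)=22; μ^(2)=7; μ^(3)=-18

((0, 2, 0, 0); (2, 1, 1, 0); (0, 0, 0, 4))


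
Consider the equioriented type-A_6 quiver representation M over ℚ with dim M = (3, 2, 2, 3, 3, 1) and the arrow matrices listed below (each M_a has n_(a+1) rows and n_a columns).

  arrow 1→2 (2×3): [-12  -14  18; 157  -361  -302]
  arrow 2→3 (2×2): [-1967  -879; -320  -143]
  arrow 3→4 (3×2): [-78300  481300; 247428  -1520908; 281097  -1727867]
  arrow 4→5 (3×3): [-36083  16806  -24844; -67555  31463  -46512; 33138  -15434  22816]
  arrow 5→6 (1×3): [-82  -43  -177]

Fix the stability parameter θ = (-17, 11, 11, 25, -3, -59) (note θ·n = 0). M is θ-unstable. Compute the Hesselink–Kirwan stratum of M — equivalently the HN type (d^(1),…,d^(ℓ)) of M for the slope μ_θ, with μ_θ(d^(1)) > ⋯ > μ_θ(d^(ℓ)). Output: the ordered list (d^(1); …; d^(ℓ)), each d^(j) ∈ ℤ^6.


Via rank(M_{q-1}∘⋯∘M_p): M ≅ I[1,1], I[1,3], I[1,4], I[4,5], I[4,6], I[5,5].
μ_θ-semistable layers: μ^(1)=25; μ^(2)=11; μ^(3)=-3; μ^(4)=-37/3; μ^(5)=-17

((0, 0, 0, 1, 0, 0); (0, 2, 2, 1, 1, 0); (0, 0, 0, 0, 1, 0); (0, 0, 0, 1, 1, 1); (3, 0, 0, 0, 0, 0))


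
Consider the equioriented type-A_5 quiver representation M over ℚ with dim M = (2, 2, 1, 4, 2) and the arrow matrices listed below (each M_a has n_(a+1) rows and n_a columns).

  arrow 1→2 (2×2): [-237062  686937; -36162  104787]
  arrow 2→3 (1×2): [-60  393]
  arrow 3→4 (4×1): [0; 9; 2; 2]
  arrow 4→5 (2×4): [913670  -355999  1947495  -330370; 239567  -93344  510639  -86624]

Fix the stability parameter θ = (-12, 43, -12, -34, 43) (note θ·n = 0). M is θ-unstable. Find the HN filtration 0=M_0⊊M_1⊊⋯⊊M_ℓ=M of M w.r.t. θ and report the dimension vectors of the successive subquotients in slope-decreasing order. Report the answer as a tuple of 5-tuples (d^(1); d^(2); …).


Interval decomposition of M: I[1,1], I[1,5], I[2,2], I[4,4]^2, I[4,5].
HN type (ℓ=4): μ^(1)=43; μ^(2)=-1; μ^(3)=-12; μ^(4)=-34

((0, 1, 0, 0, 2); (0, 1, 1, 1, 0); (2, 0, 0, 0, 0); (0, 0, 0, 3, 0))


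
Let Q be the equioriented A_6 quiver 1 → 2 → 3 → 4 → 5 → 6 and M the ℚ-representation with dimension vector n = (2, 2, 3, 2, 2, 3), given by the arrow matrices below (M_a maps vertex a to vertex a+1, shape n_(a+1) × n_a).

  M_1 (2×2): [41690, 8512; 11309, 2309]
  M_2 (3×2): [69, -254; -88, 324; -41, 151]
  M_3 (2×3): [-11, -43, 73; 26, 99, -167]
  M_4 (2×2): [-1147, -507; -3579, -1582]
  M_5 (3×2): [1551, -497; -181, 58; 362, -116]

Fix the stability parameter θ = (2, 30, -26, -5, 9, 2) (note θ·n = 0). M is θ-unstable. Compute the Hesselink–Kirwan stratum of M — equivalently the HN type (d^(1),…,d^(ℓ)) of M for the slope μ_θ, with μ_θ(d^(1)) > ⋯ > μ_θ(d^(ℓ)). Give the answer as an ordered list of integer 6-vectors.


Interval decomposition of M: I[1,6]^2, I[3,3], I[6,6].
HN type (ℓ=4): μ^(1)=11/2; μ^(2)=2; μ^(3)=1/4; μ^(4)=-26

((0, 0, 0, 0, 2, 2); (0, 0, 0, 0, 0, 1); (2, 2, 2, 2, 0, 0); (0, 0, 1, 0, 0, 0))


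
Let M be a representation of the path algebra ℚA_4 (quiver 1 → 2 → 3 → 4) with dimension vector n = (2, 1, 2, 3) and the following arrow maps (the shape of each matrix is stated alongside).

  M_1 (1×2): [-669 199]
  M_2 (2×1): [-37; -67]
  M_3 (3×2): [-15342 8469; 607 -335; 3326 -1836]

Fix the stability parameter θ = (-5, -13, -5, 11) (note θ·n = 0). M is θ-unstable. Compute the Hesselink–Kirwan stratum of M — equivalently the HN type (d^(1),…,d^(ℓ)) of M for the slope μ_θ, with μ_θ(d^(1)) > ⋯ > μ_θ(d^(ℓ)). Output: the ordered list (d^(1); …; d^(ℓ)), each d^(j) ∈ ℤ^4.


Via rank(M_{q-1}∘⋯∘M_p): M ≅ I[1,1], I[1,4], I[3,4], I[4,4].
μ_θ-semistable layers: μ^(1)=11; μ^(2)=-5; μ^(3)=-9

((0, 0, 0, 3); (1, 0, 2, 0); (1, 1, 0, 0))


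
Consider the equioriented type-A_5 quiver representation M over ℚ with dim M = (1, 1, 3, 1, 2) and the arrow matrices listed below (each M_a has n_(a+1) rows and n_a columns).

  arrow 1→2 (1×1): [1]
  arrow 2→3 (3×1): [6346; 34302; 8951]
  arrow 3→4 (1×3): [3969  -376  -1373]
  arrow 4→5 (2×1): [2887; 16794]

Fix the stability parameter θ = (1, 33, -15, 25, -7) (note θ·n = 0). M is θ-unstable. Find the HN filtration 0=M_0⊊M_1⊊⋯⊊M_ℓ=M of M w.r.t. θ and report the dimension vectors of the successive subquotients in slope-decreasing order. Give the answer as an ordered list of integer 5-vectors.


Via rank(M_{q-1}∘⋯∘M_p): M ≅ I[1,5], I[3,3]^2, I[5,5].
μ_θ-semistable layers: μ^(1)=9; μ^(2)=1; μ^(3)=-7; μ^(4)=-15

((0, 1, 1, 1, 1); (1, 0, 0, 0, 0); (0, 0, 0, 0, 1); (0, 0, 2, 0, 0))


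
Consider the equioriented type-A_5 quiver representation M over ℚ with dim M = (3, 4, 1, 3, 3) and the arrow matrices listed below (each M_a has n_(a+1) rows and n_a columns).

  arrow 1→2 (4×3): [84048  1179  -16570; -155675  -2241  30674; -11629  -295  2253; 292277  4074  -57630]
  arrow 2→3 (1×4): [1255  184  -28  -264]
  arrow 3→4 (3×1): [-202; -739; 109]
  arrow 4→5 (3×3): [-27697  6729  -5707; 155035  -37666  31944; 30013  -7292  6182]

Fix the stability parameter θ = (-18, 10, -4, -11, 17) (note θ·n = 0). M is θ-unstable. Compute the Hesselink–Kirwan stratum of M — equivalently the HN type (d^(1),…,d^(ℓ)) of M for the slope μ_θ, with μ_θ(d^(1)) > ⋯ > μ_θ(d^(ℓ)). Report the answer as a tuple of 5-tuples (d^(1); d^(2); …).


Barcode: M ≅ I[1,2]^2, I[1,4], I[2,2], I[4,5]^2, I[5,5]. HN layers by μ_θ (5 steps, strictly decreasing):
  μ^(1)=17; μ^(2)=10; μ^(3)=-5/3; μ^(4)=-11; μ^(5)=-18

((0, 0, 0, 0, 3); (0, 3, 0, 0, 0); (0, 1, 1, 1, 0); (0, 0, 0, 2, 0); (3, 0, 0, 0, 0))


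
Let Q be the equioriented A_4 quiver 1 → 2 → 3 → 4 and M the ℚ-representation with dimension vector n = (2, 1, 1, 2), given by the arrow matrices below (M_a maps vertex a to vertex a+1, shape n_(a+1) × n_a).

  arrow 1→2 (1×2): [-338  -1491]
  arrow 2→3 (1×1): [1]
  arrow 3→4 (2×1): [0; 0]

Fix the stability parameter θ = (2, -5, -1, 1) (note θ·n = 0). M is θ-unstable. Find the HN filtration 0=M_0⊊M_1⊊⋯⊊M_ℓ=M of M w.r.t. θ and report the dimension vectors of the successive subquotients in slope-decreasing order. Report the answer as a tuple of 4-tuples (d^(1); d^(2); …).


Interval decomposition of M: I[1,1], I[1,3], I[4,4]^2.
HN type (ℓ=4): μ^(1)=2; μ^(2)=1; μ^(3)=-1; μ^(4)=-3/2

((1, 0, 0, 0); (0, 0, 0, 2); (0, 0, 1, 0); (1, 1, 0, 0))


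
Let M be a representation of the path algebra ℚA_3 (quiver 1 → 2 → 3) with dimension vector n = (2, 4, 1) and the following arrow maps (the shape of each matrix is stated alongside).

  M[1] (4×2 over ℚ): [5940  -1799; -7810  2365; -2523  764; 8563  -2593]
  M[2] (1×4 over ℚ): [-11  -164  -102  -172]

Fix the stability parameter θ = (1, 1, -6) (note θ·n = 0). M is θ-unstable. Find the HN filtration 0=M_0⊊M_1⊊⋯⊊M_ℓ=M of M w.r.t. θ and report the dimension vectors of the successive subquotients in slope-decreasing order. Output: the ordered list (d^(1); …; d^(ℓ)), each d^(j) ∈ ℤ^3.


Barcode: M ≅ I[1,2], I[1,3], I[2,2]^2. HN layers by μ_θ (2 steps, strictly decreasing):
  μ^(1)=1; μ^(2)=-4/3

((1, 3, 0); (1, 1, 1))


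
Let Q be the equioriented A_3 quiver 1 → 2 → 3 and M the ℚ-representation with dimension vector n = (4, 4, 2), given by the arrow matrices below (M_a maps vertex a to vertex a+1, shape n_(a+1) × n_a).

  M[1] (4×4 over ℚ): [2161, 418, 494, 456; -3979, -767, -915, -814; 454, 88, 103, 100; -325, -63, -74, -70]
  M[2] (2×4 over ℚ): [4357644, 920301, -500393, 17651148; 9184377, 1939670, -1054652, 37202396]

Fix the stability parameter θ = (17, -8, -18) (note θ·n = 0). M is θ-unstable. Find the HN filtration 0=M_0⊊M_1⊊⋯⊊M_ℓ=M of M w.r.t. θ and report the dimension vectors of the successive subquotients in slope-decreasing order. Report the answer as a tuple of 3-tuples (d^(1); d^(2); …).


Via rank(M_{q-1}∘⋯∘M_p): M ≅ I[1,2]^2, I[1,3]^2.
μ_θ-semistable layers: μ^(1)=9/2; μ^(2)=-3

((2, 2, 0); (2, 2, 2))


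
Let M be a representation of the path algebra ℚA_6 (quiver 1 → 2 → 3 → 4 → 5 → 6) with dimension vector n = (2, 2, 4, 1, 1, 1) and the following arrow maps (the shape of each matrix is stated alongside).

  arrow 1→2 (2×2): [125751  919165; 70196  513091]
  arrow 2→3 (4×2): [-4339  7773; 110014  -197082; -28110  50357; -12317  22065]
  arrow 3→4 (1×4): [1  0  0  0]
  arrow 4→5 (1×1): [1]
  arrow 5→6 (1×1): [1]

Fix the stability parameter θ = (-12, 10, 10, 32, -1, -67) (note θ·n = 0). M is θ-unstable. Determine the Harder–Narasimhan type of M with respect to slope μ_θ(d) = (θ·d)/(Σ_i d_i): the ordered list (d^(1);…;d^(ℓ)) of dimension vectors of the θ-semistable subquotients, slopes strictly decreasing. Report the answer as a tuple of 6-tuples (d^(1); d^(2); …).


Interval decomposition of M: I[1,3], I[1,6], I[3,3]^2.
HN type (ℓ=3): μ^(1)=10; μ^(2)=-16/5; μ^(3)=-12

((0, 1, 3, 0, 0, 0); (0, 1, 1, 1, 1, 1); (2, 0, 0, 0, 0, 0))


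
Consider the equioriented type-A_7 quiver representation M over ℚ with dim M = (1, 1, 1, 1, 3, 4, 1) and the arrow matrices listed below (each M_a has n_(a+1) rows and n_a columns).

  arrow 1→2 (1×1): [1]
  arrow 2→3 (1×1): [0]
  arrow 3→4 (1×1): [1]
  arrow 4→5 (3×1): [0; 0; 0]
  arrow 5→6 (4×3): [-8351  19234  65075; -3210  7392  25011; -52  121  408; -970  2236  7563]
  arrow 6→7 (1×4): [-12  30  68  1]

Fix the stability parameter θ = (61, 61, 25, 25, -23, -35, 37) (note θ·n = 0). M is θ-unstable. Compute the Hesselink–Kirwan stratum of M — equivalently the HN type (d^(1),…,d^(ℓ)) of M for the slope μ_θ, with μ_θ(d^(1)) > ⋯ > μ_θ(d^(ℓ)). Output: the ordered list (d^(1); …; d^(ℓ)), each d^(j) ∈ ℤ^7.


Via rank(M_{q-1}∘⋯∘M_p): M ≅ I[1,2], I[3,4], I[5,6]^2, I[5,7], I[6,6].
μ_θ-semistable layers: μ^(1)=61; μ^(2)=37; μ^(3)=25; μ^(4)=-29; μ^(5)=-35

((1, 1, 0, 0, 0, 0, 0); (0, 0, 0, 0, 0, 0, 1); (0, 0, 1, 1, 0, 0, 0); (0, 0, 0, 0, 3, 3, 0); (0, 0, 0, 0, 0, 1, 0))


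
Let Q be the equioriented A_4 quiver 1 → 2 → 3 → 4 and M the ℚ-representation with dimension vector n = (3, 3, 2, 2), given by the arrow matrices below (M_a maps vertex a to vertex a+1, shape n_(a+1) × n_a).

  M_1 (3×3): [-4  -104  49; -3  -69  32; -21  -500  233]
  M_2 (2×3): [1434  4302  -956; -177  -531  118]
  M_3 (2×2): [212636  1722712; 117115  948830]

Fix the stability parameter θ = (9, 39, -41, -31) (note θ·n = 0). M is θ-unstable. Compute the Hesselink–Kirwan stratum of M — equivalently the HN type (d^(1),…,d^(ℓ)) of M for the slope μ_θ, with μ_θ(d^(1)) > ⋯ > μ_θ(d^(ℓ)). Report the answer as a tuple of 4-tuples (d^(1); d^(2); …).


Barcode: M ≅ I[1,2]^2, I[1,3], I[3,4], I[4,4]. HN layers by μ_θ (5 steps, strictly decreasing):
  μ^(1)=39; μ^(2)=9; μ^(3)=7/3; μ^(4)=-31; μ^(5)=-41

((0, 2, 0, 0); (2, 0, 0, 0); (1, 1, 1, 0); (0, 0, 0, 2); (0, 0, 1, 0))


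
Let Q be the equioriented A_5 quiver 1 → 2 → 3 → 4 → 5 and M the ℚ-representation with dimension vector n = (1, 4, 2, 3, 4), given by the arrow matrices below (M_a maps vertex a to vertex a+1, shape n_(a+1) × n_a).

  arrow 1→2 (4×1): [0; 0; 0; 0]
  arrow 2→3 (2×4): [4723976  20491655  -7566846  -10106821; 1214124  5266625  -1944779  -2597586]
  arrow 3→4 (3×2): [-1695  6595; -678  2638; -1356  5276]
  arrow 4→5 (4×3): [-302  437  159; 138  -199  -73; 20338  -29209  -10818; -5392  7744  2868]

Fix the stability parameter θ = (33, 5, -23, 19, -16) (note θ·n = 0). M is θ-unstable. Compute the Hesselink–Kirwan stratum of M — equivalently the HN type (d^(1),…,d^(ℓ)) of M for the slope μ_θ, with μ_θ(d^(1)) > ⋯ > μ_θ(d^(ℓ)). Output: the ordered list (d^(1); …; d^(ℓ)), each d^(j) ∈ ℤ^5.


Via rank(M_{q-1}∘⋯∘M_p): M ≅ I[1,1], I[2,2]^2, I[2,3], I[2,4], I[4,5]^2, I[5,5]^2.
μ_θ-semistable layers: μ^(1)=33; μ^(2)=19; μ^(3)=5; μ^(4)=3/2; μ^(5)=-9; μ^(6)=-16

((1, 0, 0, 0, 0); (0, 0, 0, 1, 0); (0, 2, 0, 0, 0); (0, 0, 0, 2, 2); (0, 2, 2, 0, 0); (0, 0, 0, 0, 2))


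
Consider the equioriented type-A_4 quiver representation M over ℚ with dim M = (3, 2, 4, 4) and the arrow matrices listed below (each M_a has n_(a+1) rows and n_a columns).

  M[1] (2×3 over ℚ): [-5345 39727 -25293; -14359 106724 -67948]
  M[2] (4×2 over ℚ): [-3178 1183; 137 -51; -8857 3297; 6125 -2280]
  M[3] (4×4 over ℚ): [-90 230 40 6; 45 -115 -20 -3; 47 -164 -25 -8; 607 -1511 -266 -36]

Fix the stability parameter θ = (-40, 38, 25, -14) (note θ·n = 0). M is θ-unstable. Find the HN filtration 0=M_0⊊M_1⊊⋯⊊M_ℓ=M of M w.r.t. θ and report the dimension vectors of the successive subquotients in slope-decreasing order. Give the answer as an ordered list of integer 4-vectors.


Via rank(M_{q-1}∘⋯∘M_p): M ≅ I[1,1], I[1,3], I[1,4], I[3,4]^2, I[4,4].
μ_θ-semistable layers: μ^(1)=63/2; μ^(2)=49/3; μ^(3)=11/2; μ^(4)=-14; μ^(5)=-40

((0, 1, 1, 0); (0, 1, 1, 1); (0, 0, 2, 2); (0, 0, 0, 1); (3, 0, 0, 0))


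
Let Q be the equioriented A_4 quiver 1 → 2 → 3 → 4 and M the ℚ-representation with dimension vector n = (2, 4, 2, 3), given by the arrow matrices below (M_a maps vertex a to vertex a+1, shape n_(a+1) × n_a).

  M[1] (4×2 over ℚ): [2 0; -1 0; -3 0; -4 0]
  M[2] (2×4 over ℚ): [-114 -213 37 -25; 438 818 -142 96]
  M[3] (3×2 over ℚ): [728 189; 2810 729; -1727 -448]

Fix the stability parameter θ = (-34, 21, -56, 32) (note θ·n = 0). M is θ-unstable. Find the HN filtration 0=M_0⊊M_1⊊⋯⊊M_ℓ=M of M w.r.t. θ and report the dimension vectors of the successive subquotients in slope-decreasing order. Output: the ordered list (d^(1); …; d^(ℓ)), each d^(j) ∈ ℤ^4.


Barcode: M ≅ I[1,1], I[1,4], I[2,2]^2, I[2,4], I[4,4]. HN layers by μ_θ (4 steps, strictly decreasing):
  μ^(1)=32; μ^(2)=21; μ^(3)=-35/2; μ^(4)=-34

((0, 0, 0, 3); (0, 2, 0, 0); (0, 2, 2, 0); (2, 0, 0, 0))


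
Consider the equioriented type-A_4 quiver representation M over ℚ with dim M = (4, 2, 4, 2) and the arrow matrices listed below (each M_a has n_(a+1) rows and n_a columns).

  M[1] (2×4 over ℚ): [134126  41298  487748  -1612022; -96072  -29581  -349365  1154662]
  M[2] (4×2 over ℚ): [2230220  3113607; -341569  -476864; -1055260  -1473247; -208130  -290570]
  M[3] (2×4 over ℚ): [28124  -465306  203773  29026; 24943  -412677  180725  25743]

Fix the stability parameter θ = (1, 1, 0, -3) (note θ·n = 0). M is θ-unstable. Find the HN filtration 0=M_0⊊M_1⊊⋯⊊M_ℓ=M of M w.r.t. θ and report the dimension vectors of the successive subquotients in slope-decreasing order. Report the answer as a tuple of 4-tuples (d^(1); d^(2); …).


Via rank(M_{q-1}∘⋯∘M_p): M ≅ I[1,1]^2, I[1,4]^2, I[3,3]^2.
μ_θ-semistable layers: μ^(1)=1; μ^(2)=0; μ^(3)=-1/4

((2, 0, 0, 0); (0, 0, 2, 0); (2, 2, 2, 2))


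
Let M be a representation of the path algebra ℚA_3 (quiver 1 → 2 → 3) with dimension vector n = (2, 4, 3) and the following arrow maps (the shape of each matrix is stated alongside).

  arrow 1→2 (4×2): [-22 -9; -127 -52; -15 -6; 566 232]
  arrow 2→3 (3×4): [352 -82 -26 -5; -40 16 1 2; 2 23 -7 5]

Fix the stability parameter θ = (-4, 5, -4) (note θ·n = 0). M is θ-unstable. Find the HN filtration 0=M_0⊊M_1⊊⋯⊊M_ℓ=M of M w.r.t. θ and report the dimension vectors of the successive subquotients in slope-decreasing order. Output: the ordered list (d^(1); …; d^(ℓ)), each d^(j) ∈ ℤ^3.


Via rank(M_{q-1}∘⋯∘M_p): M ≅ I[1,2], I[1,3], I[2,3]^2.
μ_θ-semistable layers: μ^(1)=5; μ^(2)=1/2; μ^(3)=-4

((0, 1, 0); (0, 3, 3); (2, 0, 0))


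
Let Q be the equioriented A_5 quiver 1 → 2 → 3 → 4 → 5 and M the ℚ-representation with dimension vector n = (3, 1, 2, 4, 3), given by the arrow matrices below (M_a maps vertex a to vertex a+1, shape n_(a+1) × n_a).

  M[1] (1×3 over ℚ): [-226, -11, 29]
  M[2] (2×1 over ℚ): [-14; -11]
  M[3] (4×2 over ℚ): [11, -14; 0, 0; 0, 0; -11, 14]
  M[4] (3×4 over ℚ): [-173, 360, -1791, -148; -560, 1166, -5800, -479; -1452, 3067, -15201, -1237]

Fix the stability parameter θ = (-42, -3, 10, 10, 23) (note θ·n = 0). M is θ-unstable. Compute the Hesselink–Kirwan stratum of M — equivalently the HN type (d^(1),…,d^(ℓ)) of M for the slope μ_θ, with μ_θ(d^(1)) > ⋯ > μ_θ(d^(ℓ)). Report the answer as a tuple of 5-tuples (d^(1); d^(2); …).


Barcode: M ≅ I[1,1]^2, I[1,3], I[3,5], I[4,4], I[4,5]^2. HN layers by μ_θ (4 steps, strictly decreasing):
  μ^(1)=23; μ^(2)=10; μ^(3)=-3; μ^(4)=-42

((0, 0, 0, 0, 3); (0, 0, 2, 4, 0); (0, 1, 0, 0, 0); (3, 0, 0, 0, 0))


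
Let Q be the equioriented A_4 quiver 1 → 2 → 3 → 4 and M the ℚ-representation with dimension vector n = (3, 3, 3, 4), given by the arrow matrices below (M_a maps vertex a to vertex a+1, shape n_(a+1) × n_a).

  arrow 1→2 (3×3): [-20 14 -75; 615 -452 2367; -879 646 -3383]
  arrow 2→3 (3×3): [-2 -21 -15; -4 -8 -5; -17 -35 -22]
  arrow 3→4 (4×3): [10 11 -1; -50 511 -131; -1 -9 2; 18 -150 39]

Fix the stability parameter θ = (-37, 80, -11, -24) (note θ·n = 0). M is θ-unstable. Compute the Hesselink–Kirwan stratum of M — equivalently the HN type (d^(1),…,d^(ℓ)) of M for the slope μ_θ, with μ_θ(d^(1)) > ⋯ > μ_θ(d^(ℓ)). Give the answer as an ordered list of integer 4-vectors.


Via rank(M_{q-1}∘⋯∘M_p): M ≅ I[1,4]^3, I[4,4].
μ_θ-semistable layers: μ^(1)=15; μ^(2)=-24; μ^(3)=-37

((0, 3, 3, 3); (0, 0, 0, 1); (3, 0, 0, 0))


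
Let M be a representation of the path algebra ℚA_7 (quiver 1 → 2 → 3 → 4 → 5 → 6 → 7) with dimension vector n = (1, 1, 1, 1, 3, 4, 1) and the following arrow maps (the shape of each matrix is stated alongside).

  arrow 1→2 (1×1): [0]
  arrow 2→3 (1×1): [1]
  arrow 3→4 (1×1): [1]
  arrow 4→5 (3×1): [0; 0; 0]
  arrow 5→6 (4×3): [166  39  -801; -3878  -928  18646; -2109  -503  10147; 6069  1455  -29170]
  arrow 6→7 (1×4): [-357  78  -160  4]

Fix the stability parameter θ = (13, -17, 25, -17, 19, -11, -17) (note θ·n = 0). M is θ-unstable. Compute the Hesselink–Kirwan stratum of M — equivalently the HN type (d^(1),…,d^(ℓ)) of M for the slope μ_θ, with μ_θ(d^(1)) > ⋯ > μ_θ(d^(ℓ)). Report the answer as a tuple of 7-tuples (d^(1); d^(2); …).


Interval decomposition of M: I[1,1], I[2,4], I[5,6]^2, I[5,7], I[6,6].
HN type (ℓ=5): μ^(1)=13; μ^(2)=4; μ^(3)=-3; μ^(4)=-11; μ^(5)=-17

((1, 0, 0, 0, 0, 0, 0); (0, 0, 1, 1, 2, 2, 0); (0, 0, 0, 0, 1, 1, 1); (0, 0, 0, 0, 0, 1, 0); (0, 1, 0, 0, 0, 0, 0))


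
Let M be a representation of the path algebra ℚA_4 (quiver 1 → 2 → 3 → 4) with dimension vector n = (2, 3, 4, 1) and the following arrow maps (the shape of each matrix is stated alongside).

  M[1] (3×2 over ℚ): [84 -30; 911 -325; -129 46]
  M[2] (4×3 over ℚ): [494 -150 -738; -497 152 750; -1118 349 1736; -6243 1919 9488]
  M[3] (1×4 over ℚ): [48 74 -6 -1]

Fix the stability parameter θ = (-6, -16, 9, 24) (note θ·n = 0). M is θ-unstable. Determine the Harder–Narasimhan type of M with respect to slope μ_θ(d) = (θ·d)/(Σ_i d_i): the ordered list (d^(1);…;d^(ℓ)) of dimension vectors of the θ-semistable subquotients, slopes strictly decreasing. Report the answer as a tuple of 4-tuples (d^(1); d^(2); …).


Via rank(M_{q-1}∘⋯∘M_p): M ≅ I[1,3], I[1,4], I[2,3], I[3,3].
μ_θ-semistable layers: μ^(1)=24; μ^(2)=9; μ^(3)=-11; μ^(4)=-16

((0, 0, 0, 1); (0, 0, 4, 0); (2, 2, 0, 0); (0, 1, 0, 0))


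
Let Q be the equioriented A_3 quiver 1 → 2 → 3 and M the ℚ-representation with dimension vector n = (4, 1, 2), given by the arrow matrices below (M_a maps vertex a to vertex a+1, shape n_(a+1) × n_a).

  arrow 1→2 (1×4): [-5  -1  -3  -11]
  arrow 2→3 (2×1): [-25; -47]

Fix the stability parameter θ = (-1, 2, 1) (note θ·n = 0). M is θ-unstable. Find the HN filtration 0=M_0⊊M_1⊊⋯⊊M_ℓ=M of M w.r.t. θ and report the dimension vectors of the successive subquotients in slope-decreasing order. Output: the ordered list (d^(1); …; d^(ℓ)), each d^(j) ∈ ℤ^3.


Barcode: M ≅ I[1,1]^3, I[1,3], I[3,3]. HN layers by μ_θ (3 steps, strictly decreasing):
  μ^(1)=3/2; μ^(2)=1; μ^(3)=-1

((0, 1, 1); (0, 0, 1); (4, 0, 0))


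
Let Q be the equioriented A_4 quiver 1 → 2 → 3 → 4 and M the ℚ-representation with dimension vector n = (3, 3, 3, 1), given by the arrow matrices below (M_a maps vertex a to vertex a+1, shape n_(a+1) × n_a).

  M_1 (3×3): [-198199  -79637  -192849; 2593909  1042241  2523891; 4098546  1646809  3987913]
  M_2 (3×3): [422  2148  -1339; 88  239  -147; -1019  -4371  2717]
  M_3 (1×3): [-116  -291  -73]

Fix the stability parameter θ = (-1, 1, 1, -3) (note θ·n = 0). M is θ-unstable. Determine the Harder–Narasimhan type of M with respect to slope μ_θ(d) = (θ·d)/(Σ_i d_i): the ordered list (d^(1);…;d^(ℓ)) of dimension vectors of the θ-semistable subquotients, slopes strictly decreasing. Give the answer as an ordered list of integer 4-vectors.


Interval decomposition of M: I[1,3]^2, I[1,4].
HN type (ℓ=3): μ^(1)=1; μ^(2)=-1/3; μ^(3)=-1

((0, 2, 2, 0); (0, 1, 1, 1); (3, 0, 0, 0))


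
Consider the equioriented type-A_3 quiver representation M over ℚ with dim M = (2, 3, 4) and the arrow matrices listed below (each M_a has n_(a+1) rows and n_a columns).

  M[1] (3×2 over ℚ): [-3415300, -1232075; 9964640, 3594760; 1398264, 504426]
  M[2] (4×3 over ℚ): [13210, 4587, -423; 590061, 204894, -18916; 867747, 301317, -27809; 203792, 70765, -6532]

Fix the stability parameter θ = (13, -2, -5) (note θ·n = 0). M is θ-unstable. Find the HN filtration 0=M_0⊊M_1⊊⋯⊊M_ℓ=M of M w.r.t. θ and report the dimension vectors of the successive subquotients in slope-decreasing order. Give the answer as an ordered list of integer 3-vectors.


Interval decomposition of M: I[1,1], I[1,3], I[2,3]^2, I[3,3].
HN type (ℓ=4): μ^(1)=13; μ^(2)=2; μ^(3)=-7/2; μ^(4)=-5

((1, 0, 0); (1, 1, 1); (0, 2, 2); (0, 0, 1))
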